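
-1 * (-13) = 13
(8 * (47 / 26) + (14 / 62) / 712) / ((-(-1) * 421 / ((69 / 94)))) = 286324263 / 11355205264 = 0.03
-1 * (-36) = 36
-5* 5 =-25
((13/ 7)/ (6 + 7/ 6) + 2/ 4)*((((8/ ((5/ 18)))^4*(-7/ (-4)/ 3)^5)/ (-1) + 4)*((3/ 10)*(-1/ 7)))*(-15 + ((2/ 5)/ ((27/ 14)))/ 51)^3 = -3651615864489125790308089/ 716316799053515625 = -5097766.62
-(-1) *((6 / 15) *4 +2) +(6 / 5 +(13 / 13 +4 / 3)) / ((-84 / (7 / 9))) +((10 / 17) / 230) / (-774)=3.57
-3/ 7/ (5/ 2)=-6/ 35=-0.17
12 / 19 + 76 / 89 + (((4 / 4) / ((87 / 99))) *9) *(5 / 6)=982741 / 98078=10.02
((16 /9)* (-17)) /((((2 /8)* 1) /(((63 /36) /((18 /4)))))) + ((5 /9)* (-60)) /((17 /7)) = -83636 /1377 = -60.74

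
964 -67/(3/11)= 2155/3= 718.33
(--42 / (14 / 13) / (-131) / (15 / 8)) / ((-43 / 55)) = 1144 / 5633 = 0.20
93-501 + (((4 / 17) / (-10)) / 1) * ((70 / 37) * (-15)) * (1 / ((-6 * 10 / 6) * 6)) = -256639 / 629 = -408.01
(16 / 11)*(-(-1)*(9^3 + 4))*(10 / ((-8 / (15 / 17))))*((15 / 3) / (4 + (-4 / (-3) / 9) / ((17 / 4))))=-1457.22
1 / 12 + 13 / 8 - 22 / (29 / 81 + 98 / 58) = -521531 / 57720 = -9.04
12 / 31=0.39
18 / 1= 18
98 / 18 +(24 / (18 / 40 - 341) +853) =52617466 / 61299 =858.37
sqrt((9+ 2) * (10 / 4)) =sqrt(110) / 2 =5.24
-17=-17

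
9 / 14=0.64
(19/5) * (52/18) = 494/45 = 10.98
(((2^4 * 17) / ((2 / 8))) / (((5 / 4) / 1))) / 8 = 544 / 5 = 108.80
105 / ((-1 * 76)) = -105 / 76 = -1.38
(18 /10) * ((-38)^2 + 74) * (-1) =-13662 /5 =-2732.40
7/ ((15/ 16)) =112/ 15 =7.47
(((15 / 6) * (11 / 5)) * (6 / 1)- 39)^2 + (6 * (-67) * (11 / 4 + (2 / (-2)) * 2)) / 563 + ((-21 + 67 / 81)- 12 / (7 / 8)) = 1007047 / 638442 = 1.58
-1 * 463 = -463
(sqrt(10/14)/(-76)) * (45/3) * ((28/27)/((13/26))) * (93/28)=-155 * sqrt(35)/798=-1.15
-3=-3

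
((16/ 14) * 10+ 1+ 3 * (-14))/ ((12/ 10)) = -345/ 14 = -24.64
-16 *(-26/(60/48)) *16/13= 2048/5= 409.60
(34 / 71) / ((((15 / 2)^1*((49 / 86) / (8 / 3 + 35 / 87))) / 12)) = 2081888 / 504455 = 4.13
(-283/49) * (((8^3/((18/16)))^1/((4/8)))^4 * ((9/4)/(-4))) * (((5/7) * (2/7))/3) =796574184091156480/5250987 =151699896436.83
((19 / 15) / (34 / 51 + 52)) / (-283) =-19 / 223570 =-0.00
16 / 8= 2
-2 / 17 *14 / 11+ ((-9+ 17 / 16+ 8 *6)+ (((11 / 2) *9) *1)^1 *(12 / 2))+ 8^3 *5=8667563 / 2992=2896.91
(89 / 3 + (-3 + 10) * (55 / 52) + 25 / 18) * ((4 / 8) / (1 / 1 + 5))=17999 / 5616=3.20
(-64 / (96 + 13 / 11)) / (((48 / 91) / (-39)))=52052 / 1069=48.69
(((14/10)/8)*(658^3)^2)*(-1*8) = -568137429100201408/5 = -113627485820040281.60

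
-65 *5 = -325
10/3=3.33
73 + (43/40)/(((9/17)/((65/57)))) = 309095/4104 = 75.32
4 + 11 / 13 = 63 / 13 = 4.85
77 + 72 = 149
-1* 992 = -992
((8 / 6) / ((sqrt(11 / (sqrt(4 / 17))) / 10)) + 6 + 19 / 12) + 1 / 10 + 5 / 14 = 40 * 17^(3 / 4) * sqrt(22) / 561 + 3377 / 420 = 10.84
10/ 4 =5/ 2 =2.50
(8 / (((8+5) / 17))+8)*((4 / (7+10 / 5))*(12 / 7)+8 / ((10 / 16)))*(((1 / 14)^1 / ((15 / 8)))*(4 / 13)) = 364544 / 124215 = 2.93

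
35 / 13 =2.69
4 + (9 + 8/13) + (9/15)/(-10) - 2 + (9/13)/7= 4079/350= 11.65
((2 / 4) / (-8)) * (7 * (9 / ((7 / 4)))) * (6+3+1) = -45 / 2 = -22.50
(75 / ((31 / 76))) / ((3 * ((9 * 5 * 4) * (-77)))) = -95 / 21483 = -0.00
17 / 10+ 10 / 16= 2.32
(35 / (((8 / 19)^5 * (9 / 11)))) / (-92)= -35.14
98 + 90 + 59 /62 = 11715 /62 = 188.95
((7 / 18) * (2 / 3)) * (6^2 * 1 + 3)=91 / 9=10.11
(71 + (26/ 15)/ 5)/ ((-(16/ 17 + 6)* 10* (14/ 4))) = -90967/ 309750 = -0.29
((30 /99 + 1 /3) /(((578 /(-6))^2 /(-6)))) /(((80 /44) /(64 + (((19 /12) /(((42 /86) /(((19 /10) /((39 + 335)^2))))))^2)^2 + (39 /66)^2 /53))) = -52369150418406921235809047690908373573 /3615636247799629490395034715271987200000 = -0.01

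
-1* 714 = -714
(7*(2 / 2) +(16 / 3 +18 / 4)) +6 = 137 / 6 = 22.83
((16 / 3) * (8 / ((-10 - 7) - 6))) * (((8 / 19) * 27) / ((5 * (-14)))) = 4608 / 15295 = 0.30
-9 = -9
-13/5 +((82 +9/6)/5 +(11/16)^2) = 18653/1280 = 14.57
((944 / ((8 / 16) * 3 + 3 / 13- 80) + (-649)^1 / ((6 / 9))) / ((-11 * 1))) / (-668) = -4011233 / 29906360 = -0.13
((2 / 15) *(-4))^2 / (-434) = -32 / 48825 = -0.00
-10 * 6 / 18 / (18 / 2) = -10 / 27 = -0.37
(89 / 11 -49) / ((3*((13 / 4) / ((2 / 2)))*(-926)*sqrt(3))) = 100*sqrt(3) / 66209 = 0.00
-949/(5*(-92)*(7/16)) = 3796/805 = 4.72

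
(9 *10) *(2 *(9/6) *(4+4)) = 2160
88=88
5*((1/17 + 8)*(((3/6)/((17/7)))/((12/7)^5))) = 80589565/143824896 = 0.56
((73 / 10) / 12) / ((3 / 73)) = 5329 / 360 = 14.80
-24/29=-0.83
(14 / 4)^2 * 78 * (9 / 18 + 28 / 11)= 128037 / 44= 2909.93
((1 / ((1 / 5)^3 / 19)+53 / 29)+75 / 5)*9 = 624267 / 29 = 21526.45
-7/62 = -0.11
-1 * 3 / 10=-3 / 10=-0.30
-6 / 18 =-1 / 3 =-0.33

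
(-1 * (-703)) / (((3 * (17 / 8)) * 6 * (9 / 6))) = 5624 / 459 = 12.25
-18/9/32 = -1/16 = -0.06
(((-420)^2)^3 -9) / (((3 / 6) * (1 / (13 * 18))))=2568866856191995788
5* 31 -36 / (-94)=7303 / 47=155.38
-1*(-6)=6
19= 19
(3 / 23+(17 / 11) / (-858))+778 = 168911495 / 217074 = 778.13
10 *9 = 90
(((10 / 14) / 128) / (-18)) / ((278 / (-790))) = 0.00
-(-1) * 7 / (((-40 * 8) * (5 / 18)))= -0.08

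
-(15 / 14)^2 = -225 / 196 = -1.15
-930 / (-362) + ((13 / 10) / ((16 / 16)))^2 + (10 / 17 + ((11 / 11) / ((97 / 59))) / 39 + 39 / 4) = 4252457926 / 291007275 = 14.61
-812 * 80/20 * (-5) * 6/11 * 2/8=24360/11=2214.55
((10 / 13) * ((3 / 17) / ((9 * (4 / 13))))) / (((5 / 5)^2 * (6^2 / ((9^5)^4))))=2251419529454986815 / 136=16554555363639608.93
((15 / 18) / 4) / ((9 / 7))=35 / 216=0.16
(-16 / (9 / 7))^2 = 12544 / 81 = 154.86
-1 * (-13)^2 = -169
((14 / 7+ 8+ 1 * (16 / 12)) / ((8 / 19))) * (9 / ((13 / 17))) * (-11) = -181203 / 52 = -3484.67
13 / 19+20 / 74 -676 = -474557 / 703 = -675.05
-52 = -52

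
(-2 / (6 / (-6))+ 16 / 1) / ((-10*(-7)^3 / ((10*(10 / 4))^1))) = 45 / 343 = 0.13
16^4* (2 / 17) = 131072 / 17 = 7710.12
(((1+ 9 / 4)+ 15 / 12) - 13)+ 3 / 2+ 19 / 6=-3.83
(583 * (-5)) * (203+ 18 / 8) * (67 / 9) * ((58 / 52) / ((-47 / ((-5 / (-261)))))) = 801727025 / 395928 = 2024.93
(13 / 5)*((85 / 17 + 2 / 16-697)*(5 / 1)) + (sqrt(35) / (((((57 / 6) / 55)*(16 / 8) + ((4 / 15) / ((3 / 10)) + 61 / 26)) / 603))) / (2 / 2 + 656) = -71955 / 8 + 862290*sqrt(35) / 3363913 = -8992.86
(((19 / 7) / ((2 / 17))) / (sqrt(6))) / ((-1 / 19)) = -6137 * sqrt(6) / 84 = -178.96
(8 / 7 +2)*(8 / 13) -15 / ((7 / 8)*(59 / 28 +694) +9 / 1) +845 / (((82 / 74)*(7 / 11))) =29523588863 / 24598483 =1200.22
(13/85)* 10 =26/17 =1.53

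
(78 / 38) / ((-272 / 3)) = -117 / 5168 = -0.02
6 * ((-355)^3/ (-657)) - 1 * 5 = 89476655/ 219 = 408569.20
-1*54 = -54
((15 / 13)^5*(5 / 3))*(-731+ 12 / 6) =-922640625 / 371293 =-2484.94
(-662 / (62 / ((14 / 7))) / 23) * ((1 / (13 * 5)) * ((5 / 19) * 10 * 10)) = -66200 / 176111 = -0.38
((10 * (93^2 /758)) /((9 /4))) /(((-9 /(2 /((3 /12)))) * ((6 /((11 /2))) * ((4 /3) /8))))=-247.93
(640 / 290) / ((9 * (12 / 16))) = 256 / 783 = 0.33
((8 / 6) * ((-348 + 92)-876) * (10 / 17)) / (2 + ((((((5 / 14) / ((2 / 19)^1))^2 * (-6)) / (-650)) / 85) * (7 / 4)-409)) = 1318553600 / 604440591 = 2.18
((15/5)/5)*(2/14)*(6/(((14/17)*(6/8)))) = 204/245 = 0.83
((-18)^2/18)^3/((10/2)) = 5832/5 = 1166.40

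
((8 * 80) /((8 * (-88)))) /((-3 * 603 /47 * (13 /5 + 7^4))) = 1175 /119573091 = 0.00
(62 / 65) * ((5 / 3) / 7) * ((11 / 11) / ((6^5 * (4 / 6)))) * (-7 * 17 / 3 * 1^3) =-527 / 303264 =-0.00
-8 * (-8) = 64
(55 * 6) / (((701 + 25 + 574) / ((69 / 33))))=69 / 130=0.53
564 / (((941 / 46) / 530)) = 13750320 / 941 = 14612.45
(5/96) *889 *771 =1142365/32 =35698.91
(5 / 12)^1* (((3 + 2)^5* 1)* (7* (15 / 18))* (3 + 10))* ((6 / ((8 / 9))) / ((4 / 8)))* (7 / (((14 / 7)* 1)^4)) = 149296875 / 256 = 583190.92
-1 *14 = -14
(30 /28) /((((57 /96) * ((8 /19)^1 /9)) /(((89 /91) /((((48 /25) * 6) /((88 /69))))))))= 122375 /29302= 4.18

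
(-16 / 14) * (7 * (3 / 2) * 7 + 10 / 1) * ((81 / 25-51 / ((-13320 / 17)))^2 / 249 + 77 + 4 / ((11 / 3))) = -17614034421405973 / 2362305330000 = -7456.29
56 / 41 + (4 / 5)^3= 9624 / 5125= 1.88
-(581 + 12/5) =-2917/5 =-583.40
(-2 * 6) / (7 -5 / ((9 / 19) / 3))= 18 / 37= 0.49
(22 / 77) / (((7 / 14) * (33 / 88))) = 32 / 21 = 1.52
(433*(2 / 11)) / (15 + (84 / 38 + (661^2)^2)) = 8227 / 19949045846983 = 0.00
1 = 1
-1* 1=-1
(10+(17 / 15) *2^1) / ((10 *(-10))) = -46 / 375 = -0.12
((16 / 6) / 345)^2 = 64 / 1071225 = 0.00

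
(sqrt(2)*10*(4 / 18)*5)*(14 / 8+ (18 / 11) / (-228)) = 36425*sqrt(2) / 1881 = 27.39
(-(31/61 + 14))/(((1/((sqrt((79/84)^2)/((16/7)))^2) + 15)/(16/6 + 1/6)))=-31298615/15918438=-1.97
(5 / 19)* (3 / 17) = 15 / 323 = 0.05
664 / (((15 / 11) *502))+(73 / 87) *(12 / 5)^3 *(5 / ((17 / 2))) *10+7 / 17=129213307 / 1856145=69.61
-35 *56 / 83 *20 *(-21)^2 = -17287200 / 83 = -208279.52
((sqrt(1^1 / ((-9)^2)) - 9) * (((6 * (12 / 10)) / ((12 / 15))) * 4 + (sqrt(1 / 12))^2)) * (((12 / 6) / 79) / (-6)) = 8660 / 6399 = 1.35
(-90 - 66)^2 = 24336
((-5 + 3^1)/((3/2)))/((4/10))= -10/3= -3.33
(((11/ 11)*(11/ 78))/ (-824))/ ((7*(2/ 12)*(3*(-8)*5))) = 11/ 8998080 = 0.00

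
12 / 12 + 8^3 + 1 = 514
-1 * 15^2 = -225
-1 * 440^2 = -193600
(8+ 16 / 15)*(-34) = -308.27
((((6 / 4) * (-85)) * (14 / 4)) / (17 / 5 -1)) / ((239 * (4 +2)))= -2975 / 22944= -0.13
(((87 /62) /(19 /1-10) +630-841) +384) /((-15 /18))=-32207 /155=-207.79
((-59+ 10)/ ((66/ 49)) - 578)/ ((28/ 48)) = -81098/ 77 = -1053.22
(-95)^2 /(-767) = -9025 /767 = -11.77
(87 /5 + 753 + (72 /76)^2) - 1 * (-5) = 776.30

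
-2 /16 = -1 /8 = -0.12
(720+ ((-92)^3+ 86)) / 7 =-111126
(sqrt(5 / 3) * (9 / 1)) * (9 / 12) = 9 * sqrt(15) / 4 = 8.71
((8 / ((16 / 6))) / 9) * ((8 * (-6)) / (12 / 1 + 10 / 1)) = -0.73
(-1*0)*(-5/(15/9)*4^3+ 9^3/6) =0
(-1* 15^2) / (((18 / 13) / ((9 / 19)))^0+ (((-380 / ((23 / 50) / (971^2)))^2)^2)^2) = -17619971688225 / 10605630351463599701040846157135716928784839004390483067361000000000000078310985281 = -0.00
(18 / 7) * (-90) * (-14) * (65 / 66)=35100 / 11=3190.91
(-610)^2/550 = 7442/11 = 676.55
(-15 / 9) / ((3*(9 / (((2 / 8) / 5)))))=-1 / 324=-0.00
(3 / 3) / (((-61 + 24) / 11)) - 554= -20509 / 37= -554.30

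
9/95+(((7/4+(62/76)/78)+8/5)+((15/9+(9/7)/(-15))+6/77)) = 194529/38038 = 5.11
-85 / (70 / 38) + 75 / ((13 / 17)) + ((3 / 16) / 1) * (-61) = 58963 / 1456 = 40.50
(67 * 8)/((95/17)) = 9112/95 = 95.92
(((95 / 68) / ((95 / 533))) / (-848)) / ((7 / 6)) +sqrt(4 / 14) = 0.53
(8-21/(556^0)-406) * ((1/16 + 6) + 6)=-80867/16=-5054.19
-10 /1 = -10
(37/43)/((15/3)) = 37/215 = 0.17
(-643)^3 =-265847707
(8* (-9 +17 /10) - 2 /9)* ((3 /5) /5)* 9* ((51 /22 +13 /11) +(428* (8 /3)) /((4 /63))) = -142289763 /125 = -1138318.10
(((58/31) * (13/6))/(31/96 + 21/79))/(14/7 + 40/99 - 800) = -3628944/420366355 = -0.01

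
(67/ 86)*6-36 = -1347/ 43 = -31.33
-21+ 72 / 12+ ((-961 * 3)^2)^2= 69084174032706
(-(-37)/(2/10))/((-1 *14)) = -185/14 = -13.21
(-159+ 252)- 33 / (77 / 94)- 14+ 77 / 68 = 18967 / 476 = 39.85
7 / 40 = 0.18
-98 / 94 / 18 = -49 / 846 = -0.06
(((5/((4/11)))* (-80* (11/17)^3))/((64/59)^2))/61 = -1274133025/306885632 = -4.15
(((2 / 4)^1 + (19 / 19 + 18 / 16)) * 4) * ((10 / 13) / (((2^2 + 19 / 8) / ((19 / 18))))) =2660 / 1989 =1.34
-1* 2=-2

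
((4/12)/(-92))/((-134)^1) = 1/36984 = 0.00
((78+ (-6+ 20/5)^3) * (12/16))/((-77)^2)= 15/1694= 0.01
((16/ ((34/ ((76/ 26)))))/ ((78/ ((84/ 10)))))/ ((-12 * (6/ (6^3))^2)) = -229824/ 14365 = -16.00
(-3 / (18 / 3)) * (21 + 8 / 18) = -193 / 18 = -10.72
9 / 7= 1.29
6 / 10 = 3 / 5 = 0.60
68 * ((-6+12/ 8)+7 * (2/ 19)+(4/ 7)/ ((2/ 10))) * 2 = -16388/ 133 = -123.22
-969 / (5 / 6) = -5814 / 5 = -1162.80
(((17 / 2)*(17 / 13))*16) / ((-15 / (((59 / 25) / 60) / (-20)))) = 17051 / 731250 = 0.02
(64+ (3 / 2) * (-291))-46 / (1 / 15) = -1062.50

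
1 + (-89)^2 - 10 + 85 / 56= 7913.52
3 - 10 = -7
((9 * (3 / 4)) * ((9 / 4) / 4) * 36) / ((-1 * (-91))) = 2187 / 1456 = 1.50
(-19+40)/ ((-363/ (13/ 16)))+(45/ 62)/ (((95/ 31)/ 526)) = 4580783/ 36784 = 124.53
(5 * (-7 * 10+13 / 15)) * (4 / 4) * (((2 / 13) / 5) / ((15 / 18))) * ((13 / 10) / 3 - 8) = 470798 / 4875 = 96.57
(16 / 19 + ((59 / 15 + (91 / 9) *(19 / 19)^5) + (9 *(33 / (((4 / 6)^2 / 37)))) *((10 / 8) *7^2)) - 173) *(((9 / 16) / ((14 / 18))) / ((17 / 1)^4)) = 186436115847 / 14218615040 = 13.11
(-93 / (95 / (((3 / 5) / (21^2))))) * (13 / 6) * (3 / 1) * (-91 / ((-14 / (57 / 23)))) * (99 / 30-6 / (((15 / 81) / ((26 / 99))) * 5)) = -13815243 / 61985000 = -0.22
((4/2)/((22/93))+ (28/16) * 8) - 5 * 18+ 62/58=-21206/319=-66.48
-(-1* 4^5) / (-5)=-1024 / 5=-204.80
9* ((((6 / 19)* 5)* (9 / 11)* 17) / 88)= 20655 / 9196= 2.25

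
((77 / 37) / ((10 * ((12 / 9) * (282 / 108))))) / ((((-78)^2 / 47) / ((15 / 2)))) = 693 / 200096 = 0.00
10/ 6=5/ 3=1.67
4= 4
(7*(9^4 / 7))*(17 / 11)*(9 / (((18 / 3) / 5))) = 1673055 / 22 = 76047.95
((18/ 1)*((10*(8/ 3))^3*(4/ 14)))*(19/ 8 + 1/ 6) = 15616000/ 63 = 247873.02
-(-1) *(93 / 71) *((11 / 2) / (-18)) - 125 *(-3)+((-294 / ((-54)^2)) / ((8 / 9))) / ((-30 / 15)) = 22982927 / 61344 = 374.66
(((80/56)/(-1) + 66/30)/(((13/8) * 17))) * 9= 1944/7735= 0.25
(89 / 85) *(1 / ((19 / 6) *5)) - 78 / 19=-32616 / 8075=-4.04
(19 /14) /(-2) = -19 /28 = -0.68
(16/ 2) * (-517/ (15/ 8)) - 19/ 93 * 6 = -1026298/ 465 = -2207.09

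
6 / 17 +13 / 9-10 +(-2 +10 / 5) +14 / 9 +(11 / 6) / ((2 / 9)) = 109 / 68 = 1.60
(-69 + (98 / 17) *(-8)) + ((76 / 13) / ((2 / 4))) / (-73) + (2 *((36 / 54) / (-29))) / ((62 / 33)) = -1672294449 / 14503567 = -115.30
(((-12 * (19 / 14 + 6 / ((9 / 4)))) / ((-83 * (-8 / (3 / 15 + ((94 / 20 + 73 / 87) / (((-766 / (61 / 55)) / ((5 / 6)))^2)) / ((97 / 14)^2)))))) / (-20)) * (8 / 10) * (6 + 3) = 35358611381984111 / 6753233385374229600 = 0.01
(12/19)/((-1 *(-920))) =3/4370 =0.00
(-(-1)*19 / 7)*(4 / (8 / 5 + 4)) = 95 / 49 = 1.94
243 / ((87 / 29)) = 81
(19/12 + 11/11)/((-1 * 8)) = -31/96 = -0.32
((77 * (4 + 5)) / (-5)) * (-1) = 138.60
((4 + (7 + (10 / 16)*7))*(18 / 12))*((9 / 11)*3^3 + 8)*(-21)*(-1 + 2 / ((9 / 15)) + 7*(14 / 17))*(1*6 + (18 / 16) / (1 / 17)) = -70973873649 / 23936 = -2965151.81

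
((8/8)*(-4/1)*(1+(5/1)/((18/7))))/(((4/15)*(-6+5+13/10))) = -1325/9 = -147.22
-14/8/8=-7/32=-0.22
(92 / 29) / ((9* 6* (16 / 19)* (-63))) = -437 / 394632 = -0.00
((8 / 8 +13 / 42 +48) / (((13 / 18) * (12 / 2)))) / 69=2071 / 12558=0.16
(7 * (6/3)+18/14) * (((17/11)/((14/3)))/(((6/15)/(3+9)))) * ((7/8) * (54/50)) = 442017/3080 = 143.51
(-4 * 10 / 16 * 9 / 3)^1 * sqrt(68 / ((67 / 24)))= -30 * sqrt(6834) / 67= -37.02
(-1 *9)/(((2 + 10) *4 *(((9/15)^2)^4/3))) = -33.49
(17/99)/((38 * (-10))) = -17/37620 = -0.00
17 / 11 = 1.55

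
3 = 3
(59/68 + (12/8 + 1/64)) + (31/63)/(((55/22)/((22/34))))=860443/342720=2.51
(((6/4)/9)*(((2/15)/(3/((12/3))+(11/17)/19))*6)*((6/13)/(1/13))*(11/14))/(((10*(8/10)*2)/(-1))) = -3553/70910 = -0.05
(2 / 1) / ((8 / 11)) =11 / 4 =2.75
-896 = -896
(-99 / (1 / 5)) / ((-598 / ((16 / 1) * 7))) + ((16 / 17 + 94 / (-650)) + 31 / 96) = 1144632733 / 12199200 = 93.83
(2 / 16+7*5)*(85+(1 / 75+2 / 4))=3604387 / 1200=3003.66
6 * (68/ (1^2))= 408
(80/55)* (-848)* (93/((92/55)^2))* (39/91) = -65062800/3703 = -17570.29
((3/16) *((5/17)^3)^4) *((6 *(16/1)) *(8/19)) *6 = 210937500000/11069822507365459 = 0.00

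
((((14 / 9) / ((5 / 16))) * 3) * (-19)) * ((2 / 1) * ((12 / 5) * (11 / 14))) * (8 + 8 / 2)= -321024 / 25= -12840.96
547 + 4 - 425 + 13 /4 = 129.25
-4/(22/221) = -442/11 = -40.18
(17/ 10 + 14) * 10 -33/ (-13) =159.54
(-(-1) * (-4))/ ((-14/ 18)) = 5.14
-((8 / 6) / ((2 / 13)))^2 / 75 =-676 / 675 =-1.00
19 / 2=9.50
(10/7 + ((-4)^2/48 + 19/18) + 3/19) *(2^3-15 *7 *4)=-1467338/1197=-1225.85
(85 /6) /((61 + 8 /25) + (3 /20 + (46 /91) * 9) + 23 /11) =0.21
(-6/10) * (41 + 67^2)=-2718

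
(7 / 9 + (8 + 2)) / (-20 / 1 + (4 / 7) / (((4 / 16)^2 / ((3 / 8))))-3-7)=-679 / 1674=-0.41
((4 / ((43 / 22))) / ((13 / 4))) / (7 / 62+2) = 21824 / 73229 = 0.30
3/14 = 0.21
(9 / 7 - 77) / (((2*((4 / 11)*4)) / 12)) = -8745 / 28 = -312.32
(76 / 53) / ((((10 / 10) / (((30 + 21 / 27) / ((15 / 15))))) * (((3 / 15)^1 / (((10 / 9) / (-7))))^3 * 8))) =-328937500 / 119272419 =-2.76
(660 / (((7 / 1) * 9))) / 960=11 / 1008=0.01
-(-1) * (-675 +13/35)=-23612/35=-674.63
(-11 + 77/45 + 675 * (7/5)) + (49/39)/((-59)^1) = 32295334/34515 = 935.69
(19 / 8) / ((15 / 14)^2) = 931 / 450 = 2.07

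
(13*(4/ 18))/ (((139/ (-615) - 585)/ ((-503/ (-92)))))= -1340495/ 49668132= -0.03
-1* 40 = -40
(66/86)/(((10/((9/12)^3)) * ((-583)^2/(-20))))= -81/42517024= -0.00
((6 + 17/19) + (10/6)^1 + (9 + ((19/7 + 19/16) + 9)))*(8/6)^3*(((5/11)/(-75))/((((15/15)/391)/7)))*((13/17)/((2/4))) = -465188984/253935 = -1831.92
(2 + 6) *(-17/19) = -136/19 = -7.16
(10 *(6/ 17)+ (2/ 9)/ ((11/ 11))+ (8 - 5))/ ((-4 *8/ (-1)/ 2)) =1033/ 2448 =0.42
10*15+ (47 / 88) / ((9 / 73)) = 122231 / 792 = 154.33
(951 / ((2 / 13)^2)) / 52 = 12363 / 16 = 772.69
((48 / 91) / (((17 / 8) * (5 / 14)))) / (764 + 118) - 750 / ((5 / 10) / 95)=-23146987372 / 162435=-142500.00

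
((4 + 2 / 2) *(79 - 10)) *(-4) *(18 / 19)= -24840 / 19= -1307.37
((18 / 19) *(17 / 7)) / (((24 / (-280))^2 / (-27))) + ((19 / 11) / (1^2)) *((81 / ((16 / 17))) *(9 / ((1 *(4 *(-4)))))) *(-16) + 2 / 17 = -404602271 / 56848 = -7117.26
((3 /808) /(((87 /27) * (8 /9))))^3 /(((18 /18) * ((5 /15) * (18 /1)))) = 4782969 /13174314677829632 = 0.00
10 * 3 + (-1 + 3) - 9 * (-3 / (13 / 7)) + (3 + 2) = 670 / 13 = 51.54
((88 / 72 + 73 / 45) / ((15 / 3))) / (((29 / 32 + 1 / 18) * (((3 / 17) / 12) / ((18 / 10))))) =2506752 / 34625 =72.40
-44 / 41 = -1.07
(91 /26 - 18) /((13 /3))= -87 /26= -3.35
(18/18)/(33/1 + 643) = 1/676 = 0.00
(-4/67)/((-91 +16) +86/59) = 236/290713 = 0.00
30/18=5/3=1.67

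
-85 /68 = -5 /4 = -1.25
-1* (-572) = 572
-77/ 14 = -11/ 2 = -5.50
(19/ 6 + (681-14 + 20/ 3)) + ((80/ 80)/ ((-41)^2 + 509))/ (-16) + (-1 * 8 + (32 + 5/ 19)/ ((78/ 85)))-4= 6058345673/ 8654880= 699.99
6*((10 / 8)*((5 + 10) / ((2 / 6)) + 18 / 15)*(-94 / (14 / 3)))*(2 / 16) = -13959 / 16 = -872.44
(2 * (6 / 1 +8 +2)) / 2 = 16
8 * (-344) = -2752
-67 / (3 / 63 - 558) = 1407 / 11717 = 0.12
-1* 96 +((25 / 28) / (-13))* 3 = -35019 / 364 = -96.21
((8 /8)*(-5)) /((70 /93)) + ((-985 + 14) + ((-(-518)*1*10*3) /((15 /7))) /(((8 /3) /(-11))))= -216245 /7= -30892.14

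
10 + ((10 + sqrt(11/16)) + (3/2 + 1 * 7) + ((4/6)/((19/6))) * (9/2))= sqrt(11)/4 + 1119/38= 30.28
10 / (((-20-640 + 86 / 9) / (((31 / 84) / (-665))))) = 93 / 10900148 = 0.00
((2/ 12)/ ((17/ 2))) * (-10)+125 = 6365/ 51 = 124.80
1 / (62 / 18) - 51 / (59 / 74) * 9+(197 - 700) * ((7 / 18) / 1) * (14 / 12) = -158740183 / 197532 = -803.62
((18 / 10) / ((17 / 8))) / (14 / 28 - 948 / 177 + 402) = 944 / 442595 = 0.00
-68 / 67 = -1.01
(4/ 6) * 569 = 379.33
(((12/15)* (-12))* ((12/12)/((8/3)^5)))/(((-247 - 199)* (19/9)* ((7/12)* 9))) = 2187/151854080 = 0.00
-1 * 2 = -2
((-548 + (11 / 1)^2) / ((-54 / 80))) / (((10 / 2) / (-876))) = -110830.22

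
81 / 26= 3.12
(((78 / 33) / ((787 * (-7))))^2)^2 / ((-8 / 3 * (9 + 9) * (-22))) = 28561 / 890032295563614561666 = 0.00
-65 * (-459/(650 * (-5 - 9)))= -459/140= -3.28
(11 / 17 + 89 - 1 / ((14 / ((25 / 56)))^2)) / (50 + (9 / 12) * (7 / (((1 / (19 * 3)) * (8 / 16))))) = 936725119 / 6776275072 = 0.14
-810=-810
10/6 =5/3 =1.67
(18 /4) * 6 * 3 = 81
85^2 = 7225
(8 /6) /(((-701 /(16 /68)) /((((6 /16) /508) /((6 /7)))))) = -7 /18161508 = -0.00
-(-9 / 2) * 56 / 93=84 / 31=2.71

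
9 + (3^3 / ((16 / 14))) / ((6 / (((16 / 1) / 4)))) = 99 / 4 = 24.75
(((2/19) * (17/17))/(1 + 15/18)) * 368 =4416/209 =21.13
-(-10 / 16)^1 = 5 / 8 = 0.62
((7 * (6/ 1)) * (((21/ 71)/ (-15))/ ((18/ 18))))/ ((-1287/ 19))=0.01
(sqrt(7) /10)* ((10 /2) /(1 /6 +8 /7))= 21* sqrt(7) /55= 1.01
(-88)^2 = 7744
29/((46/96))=1392/23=60.52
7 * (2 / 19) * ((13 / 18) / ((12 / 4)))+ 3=1630 / 513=3.18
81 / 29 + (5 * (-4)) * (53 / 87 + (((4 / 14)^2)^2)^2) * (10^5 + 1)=-611118160287857 / 501537687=-1218489.01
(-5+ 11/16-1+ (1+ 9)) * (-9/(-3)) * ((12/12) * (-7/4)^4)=540225/4096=131.89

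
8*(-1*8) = -64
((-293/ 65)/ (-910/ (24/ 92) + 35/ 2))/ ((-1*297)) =-586/ 134008875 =-0.00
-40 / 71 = -0.56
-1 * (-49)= 49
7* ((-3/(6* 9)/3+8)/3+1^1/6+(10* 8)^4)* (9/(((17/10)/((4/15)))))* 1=185794572824/459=404781204.41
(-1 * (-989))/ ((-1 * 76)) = -989/ 76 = -13.01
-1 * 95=-95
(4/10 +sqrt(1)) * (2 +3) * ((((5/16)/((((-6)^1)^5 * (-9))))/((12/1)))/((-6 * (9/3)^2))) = -35/725594112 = -0.00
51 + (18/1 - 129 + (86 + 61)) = 87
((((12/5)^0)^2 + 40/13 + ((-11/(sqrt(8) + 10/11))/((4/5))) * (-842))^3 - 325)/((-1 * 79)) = 135913847839635382625811/113505347790016 - 9724794869938629425615 * sqrt(2)/8731180599232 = -377729607.88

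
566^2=320356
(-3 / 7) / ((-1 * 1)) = 3 / 7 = 0.43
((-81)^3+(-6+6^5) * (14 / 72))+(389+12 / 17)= -54013127 / 102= -529540.46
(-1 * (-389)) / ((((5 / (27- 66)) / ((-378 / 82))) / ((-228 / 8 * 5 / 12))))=-54479061 / 328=-166094.70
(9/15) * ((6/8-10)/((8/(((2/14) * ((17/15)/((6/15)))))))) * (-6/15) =629/5600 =0.11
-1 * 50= -50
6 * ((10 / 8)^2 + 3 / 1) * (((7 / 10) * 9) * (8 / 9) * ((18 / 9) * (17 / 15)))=8687 / 25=347.48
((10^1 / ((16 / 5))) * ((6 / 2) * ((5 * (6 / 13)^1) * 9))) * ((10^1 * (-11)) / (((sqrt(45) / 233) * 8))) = -8650125 * sqrt(5) / 208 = -92991.67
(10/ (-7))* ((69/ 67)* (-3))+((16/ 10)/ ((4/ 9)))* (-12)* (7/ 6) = -107838/ 2345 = -45.99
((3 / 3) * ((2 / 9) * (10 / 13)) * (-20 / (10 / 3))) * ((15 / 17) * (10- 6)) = -800 / 221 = -3.62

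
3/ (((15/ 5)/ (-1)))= -1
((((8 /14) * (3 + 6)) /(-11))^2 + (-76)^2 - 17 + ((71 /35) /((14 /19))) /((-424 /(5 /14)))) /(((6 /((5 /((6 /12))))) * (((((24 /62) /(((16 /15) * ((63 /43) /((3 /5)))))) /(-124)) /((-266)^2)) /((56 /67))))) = -391824226313338000 /827277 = -473631233931.73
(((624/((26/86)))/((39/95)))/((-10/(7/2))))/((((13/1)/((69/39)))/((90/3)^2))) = -473533200/2197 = -215536.28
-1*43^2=-1849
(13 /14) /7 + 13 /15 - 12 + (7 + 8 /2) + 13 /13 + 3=5879 /1470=4.00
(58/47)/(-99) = -0.01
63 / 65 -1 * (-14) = 973 / 65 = 14.97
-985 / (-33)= 985 / 33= 29.85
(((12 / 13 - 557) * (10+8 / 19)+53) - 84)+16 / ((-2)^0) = -1435047 / 247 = -5809.91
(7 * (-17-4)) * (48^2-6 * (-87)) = -415422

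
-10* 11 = -110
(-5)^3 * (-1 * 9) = 1125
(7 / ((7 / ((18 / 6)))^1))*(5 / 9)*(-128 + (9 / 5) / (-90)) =-6401 / 30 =-213.37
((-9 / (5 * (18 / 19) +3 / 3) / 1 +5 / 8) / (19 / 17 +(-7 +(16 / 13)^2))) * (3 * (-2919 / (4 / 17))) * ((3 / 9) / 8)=-117332541417 / 350139392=-335.10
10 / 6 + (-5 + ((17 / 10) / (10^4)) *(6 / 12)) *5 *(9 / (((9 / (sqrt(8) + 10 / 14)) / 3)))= -2999949 *sqrt(2) / 20000 - 8719847 / 168000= -264.03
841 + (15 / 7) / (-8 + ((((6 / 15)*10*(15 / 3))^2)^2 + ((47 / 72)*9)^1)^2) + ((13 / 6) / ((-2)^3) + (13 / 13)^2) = 463407955902713317 / 550542828090192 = 841.73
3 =3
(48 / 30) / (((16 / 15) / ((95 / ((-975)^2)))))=19 / 126750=0.00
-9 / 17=-0.53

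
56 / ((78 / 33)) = 308 / 13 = 23.69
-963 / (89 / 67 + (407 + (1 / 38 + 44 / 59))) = -144656082 / 61452613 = -2.35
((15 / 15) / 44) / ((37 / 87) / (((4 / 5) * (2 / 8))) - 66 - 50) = -87 / 435908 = -0.00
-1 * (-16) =16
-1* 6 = -6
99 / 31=3.19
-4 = -4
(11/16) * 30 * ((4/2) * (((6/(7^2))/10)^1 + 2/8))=10.82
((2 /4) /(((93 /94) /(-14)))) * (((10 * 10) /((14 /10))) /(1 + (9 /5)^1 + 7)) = -235000 /4557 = -51.57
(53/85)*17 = 53/5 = 10.60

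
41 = 41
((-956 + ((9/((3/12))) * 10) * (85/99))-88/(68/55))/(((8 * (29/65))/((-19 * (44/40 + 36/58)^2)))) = 4129389506827/364859440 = 11317.75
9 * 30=270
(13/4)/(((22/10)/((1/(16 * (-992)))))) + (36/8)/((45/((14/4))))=1221819/3491840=0.35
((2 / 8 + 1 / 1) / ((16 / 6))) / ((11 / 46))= 345 / 176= 1.96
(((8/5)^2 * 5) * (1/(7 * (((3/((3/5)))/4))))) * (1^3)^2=256/175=1.46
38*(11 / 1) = 418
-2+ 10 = 8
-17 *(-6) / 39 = 2.62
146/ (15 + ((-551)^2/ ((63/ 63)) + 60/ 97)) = 7081/ 14725406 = 0.00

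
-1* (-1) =1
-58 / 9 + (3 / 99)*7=-617 / 99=-6.23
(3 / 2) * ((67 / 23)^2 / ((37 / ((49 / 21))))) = 31423 / 39146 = 0.80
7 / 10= 0.70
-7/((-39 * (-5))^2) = -7/38025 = -0.00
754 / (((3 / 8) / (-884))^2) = 37709940736 / 9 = 4189993415.11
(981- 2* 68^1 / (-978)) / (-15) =-479777 / 7335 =-65.41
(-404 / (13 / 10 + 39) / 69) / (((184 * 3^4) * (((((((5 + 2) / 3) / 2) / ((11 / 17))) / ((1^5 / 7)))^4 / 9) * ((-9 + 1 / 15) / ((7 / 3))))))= 887244600 / 982465902097912687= 0.00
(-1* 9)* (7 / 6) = -21 / 2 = -10.50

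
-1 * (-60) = 60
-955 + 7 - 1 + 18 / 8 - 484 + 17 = -5655 / 4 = -1413.75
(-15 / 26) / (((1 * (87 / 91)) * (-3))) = 35 / 174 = 0.20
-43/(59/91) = -3913/59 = -66.32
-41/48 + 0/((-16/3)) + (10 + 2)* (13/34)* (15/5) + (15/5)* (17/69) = 256177/18768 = 13.65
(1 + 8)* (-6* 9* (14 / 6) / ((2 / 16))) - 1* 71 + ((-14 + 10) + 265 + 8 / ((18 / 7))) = -79910 / 9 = -8878.89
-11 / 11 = -1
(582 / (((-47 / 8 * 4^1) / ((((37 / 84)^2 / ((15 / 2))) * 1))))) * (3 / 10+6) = -132793 / 32900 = -4.04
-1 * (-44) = 44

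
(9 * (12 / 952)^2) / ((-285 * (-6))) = 9 / 10762360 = 0.00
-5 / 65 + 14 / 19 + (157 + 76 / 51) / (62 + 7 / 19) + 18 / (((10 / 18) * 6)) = 128392627 / 14927445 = 8.60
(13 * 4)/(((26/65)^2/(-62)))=-20150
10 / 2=5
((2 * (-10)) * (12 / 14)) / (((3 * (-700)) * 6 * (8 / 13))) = 13 / 5880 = 0.00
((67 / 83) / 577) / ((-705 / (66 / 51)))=-1474 / 573973635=-0.00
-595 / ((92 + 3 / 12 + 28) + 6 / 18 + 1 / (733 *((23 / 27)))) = -120373260 / 24395297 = -4.93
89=89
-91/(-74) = 91/74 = 1.23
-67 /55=-1.22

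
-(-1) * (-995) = -995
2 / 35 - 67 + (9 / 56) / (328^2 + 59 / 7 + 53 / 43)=-607037397303 / 9067993760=-66.94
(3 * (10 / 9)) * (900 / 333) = 1000 / 111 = 9.01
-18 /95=-0.19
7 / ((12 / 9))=21 / 4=5.25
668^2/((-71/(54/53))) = -24096096/3763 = -6403.43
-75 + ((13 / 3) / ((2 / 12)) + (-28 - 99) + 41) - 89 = -224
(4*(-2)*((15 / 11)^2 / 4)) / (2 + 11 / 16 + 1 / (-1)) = -800 / 363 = -2.20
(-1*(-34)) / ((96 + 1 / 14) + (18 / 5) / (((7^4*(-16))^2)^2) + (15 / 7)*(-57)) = -185126033713796546560 / 141955887196503654391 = -1.30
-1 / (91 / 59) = -59 / 91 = -0.65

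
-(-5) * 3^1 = 15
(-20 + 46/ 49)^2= 363.33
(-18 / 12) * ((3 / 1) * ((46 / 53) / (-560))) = 207 / 29680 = 0.01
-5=-5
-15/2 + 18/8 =-21/4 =-5.25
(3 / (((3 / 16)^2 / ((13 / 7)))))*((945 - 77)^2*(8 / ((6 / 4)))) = 5731188736 / 9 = 636798748.44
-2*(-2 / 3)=4 / 3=1.33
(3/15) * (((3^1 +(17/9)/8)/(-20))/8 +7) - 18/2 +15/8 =-5.73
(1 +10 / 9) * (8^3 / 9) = 9728 / 81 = 120.10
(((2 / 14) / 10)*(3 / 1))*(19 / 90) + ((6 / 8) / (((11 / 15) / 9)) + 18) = 314317 / 11550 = 27.21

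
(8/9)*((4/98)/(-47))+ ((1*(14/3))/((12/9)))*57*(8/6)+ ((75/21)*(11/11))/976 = 5381119241/20229552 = 266.00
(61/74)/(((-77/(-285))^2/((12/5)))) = 5945670/219373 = 27.10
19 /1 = 19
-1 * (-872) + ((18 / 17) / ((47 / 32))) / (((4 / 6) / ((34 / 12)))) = 41128 / 47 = 875.06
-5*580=-2900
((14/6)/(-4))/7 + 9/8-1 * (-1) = 49/24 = 2.04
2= 2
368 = 368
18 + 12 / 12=19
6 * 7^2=294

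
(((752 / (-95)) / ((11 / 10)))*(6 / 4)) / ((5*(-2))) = 1128 / 1045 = 1.08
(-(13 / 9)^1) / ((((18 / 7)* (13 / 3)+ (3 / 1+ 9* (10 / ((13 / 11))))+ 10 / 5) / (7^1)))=-8281 / 75591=-0.11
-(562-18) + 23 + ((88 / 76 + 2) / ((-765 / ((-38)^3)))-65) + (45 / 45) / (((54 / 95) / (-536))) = -597826 / 459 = -1302.45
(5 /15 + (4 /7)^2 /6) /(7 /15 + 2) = 285 /1813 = 0.16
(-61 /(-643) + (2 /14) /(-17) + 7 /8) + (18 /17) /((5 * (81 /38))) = 29221223 /27546120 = 1.06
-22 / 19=-1.16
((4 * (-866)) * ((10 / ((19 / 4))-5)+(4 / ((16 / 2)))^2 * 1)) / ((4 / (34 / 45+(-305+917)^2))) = 244483152827 / 285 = 857835623.95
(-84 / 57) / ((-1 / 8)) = 224 / 19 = 11.79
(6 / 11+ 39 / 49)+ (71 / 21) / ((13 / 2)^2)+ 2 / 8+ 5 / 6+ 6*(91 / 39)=6013729 / 364364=16.50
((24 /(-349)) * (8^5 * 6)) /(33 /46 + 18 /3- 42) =72351744 /188809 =383.20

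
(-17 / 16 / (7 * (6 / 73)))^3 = -1911240521 / 303464448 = -6.30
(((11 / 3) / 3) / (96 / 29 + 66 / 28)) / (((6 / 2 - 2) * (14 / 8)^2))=10208 / 144963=0.07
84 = 84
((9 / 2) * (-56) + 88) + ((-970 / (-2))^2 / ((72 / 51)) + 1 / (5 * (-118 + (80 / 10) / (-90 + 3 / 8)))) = 845618120471 / 5080200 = 166453.71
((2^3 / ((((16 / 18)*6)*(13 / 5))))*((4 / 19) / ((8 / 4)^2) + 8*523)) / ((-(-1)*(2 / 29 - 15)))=-161.67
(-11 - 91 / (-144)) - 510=-74933 / 144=-520.37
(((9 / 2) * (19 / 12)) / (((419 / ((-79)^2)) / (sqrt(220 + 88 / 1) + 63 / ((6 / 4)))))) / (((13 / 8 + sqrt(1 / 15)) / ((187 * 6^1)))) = -19158571872 * sqrt(15) / 147907-6386190624 * sqrt(1155) / 1035349 + 155663396460 * sqrt(77) / 1035349 + 466990189380 / 147907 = 3765329.11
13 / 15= 0.87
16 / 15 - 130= -1934 / 15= -128.93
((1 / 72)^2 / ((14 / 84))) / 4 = 1 / 3456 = 0.00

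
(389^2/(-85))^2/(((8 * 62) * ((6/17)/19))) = 435062855779/1264800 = 343977.59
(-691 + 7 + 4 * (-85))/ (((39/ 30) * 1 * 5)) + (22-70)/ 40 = -10318/ 65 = -158.74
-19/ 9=-2.11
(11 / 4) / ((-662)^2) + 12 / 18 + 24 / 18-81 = -138485093 / 1752976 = -79.00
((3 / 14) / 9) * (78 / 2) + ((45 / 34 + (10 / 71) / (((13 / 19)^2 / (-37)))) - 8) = -24102146 / 1427881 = -16.88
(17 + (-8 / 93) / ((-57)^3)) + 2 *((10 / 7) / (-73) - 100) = -183.04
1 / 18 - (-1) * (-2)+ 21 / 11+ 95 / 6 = 1564 / 99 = 15.80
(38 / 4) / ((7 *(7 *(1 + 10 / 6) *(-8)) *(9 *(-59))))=0.00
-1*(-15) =15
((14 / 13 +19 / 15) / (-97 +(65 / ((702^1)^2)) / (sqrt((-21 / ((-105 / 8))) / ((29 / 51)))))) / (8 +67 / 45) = -5997741497474688 / 2355555008087987741- 39978360 * sqrt(14790) / 2355555008087987741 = -0.00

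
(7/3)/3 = 0.78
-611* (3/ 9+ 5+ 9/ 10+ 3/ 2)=-70876/ 15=-4725.07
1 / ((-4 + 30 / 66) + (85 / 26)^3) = 193336 / 6069911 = 0.03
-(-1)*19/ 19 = 1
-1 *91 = -91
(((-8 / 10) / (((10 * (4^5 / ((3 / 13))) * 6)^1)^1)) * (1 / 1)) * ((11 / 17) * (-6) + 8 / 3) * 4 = 31 / 2121600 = 0.00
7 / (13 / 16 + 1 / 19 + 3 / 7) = 14896 / 2753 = 5.41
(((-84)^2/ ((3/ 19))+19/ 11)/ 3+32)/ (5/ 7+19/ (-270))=310365090/ 13387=23184.07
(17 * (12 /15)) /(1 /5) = 68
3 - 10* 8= -77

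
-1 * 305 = -305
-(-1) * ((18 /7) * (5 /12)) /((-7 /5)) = -75 /98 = -0.77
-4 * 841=-3364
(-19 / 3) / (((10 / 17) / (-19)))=6137 / 30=204.57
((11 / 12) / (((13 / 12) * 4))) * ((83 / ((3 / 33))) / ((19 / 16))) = 40172 / 247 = 162.64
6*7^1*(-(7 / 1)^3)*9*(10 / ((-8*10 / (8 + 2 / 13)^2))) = 182099043 / 169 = 1077509.13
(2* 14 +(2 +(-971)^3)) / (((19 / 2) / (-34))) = 62253903508 / 19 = 3276521237.26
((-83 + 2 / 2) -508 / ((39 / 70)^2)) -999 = -2717.55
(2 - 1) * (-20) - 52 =-72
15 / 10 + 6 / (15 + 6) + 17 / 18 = 172 / 63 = 2.73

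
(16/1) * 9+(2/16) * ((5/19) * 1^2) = 144.03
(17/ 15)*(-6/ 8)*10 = -17/ 2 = -8.50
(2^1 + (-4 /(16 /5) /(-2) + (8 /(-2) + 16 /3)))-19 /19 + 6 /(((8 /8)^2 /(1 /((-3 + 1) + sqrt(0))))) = -1 /24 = -0.04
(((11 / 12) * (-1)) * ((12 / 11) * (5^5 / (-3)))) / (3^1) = 3125 / 9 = 347.22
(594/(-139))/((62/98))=-29106/4309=-6.75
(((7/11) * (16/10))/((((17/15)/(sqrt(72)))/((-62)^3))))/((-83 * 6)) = 40039104 * sqrt(2)/15521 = 3648.21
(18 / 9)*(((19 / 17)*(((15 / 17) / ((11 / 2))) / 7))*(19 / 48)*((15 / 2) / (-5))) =-5415 / 178024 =-0.03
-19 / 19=-1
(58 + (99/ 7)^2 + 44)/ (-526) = -14799/ 25774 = -0.57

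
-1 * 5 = -5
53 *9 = 477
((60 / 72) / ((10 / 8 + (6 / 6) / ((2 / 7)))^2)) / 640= 1 / 17328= 0.00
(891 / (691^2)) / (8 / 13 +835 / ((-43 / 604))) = -0.00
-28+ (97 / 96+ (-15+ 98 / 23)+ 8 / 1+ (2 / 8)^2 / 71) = -4660373 / 156768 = -29.73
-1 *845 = -845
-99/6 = -33/2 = -16.50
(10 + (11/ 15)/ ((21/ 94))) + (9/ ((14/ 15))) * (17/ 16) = 23.53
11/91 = 0.12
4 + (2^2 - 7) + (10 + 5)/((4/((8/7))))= 37/7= 5.29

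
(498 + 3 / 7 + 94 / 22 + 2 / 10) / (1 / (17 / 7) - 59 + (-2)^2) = -3291489 / 357280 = -9.21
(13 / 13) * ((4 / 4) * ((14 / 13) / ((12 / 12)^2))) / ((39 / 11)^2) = 0.09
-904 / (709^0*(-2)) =452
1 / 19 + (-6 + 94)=1673 / 19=88.05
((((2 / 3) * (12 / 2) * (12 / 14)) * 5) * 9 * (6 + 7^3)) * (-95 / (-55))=7161480 / 77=93006.23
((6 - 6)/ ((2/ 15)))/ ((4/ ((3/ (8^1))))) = 0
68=68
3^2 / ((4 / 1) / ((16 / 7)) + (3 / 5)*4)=180 / 83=2.17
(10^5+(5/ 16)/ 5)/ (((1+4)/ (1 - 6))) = -1600001/ 16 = -100000.06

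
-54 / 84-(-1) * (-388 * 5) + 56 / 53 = -1439173 / 742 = -1939.59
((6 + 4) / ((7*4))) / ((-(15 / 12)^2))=-8 / 35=-0.23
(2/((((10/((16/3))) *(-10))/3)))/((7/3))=-24/175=-0.14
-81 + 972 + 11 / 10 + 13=905.10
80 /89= 0.90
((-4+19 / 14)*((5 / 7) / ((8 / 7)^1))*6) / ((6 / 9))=-1665 / 112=-14.87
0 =0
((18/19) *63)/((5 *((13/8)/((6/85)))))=54432/104975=0.52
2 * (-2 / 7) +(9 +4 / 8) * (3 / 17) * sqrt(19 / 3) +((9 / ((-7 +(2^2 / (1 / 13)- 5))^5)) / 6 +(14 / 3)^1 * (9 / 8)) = 19 * sqrt(57) / 34 +6707200021 / 1433600000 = 8.90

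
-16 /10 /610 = -4 /1525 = -0.00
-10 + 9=-1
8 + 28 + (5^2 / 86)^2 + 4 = 40.08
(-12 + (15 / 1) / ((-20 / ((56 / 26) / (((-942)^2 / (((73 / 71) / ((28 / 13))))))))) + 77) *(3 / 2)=5460246407 / 56002528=97.50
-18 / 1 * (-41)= 738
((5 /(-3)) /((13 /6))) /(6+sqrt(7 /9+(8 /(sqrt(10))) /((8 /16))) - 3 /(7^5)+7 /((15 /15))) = -10 /(13 * (sqrt(7 /9+8 * sqrt(10) /5)+218488 /16807)) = -0.05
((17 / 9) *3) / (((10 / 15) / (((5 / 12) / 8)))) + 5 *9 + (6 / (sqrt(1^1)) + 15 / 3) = 10837 / 192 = 56.44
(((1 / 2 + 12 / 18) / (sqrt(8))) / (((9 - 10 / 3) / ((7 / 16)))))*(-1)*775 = -37975*sqrt(2) / 2176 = -24.68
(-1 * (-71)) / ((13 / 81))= 5751 / 13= 442.38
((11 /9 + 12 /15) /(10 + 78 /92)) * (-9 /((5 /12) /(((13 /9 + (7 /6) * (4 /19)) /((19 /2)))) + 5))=-1382576 /6050375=-0.23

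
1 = 1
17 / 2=8.50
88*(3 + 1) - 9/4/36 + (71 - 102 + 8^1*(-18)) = 2831/16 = 176.94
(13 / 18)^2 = 169 / 324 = 0.52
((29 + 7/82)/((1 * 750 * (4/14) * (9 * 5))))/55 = 0.00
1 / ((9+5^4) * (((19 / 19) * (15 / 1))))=1 / 9510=0.00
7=7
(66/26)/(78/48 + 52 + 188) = 264/25129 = 0.01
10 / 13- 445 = -5775 / 13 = -444.23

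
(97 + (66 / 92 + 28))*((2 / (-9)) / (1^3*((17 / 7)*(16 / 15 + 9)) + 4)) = -202405 / 206103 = -0.98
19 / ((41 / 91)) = 1729 / 41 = 42.17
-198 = -198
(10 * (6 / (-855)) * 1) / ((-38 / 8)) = 16 / 1083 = 0.01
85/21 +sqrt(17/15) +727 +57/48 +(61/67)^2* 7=739.10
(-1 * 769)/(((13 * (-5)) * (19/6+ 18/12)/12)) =30.42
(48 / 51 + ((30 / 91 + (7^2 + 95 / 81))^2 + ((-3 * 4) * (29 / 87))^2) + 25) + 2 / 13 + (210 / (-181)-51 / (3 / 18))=382076054175071 / 167178459357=2285.44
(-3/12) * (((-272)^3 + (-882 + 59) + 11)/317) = 15871.03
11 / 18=0.61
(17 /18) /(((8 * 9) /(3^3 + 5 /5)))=119 /324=0.37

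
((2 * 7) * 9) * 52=6552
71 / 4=17.75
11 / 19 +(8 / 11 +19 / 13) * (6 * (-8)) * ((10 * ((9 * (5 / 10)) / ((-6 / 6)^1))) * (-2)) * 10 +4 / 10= -1284538701 / 13585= -94555.66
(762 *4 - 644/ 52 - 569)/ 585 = 32066/ 7605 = 4.22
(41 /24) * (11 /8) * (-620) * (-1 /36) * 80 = 349525 /108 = 3236.34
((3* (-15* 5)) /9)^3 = -15625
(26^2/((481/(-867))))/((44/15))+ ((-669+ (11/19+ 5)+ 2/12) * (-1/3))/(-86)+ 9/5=-24908831129/59853420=-416.16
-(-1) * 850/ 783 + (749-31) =563044/ 783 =719.09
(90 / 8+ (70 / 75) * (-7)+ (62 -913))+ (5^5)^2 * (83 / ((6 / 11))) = 89160105473 / 60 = 1486001757.88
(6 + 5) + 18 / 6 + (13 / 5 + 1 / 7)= 586 / 35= 16.74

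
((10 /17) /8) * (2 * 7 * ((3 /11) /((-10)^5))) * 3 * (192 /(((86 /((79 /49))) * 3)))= -711 /70358750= -0.00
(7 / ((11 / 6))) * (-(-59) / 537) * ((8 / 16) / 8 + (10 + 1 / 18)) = 601741 / 141768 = 4.24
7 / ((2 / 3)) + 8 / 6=71 / 6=11.83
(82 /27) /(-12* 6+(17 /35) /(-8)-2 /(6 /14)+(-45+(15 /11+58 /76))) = -4798640 /188973711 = -0.03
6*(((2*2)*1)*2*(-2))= -96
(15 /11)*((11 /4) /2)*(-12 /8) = -45 /16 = -2.81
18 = 18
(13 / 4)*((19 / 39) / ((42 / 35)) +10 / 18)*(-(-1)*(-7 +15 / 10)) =-275 / 16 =-17.19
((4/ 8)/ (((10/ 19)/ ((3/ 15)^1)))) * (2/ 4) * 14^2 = 931/ 50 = 18.62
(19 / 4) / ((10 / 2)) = 19 / 20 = 0.95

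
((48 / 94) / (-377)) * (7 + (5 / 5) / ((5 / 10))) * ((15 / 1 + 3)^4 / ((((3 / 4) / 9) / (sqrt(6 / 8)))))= -136048896 * sqrt(3) / 17719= -13298.92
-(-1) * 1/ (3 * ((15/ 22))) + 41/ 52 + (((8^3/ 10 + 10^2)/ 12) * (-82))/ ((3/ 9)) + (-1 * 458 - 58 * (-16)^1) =-1230055/ 468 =-2628.32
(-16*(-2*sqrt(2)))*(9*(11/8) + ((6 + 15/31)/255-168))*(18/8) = -29520351*sqrt(2)/2635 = -15843.67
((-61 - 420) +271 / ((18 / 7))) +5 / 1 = -6671 / 18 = -370.61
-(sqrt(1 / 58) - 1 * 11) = 11 - sqrt(58) / 58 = 10.87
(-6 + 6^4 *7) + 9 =9075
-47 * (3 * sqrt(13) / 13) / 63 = -47 * sqrt(13) / 273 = -0.62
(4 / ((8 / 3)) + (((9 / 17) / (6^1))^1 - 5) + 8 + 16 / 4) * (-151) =-22046 / 17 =-1296.82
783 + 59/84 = 65831/84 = 783.70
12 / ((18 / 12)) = 8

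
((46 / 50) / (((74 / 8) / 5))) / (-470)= -46 / 43475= -0.00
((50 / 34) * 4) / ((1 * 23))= 100 / 391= 0.26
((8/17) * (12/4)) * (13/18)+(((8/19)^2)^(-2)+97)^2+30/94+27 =668456251433981/40214986752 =16622.07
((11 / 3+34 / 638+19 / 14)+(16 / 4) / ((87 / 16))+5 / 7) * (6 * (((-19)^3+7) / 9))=-199733516 / 6699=-29815.42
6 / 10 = 3 / 5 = 0.60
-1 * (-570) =570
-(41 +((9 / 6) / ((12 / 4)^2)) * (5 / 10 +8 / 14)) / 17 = -1153 / 476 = -2.42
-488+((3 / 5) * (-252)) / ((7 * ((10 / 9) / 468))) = -239648 / 25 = -9585.92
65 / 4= 16.25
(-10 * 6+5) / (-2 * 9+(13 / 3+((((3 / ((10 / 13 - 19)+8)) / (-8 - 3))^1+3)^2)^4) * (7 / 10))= -4946984085108590419916509950 / 442040000697076929135011935561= -0.01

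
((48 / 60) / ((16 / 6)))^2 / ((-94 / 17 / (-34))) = 2601 / 4700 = 0.55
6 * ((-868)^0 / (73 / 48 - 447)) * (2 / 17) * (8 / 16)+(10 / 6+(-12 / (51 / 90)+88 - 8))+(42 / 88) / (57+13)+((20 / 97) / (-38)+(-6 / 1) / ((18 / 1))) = 60.16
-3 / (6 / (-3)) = 3 / 2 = 1.50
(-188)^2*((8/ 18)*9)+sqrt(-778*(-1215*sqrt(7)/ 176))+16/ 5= 9*sqrt(128370)*7^(1/ 4)/ 44+706896/ 5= 141498.41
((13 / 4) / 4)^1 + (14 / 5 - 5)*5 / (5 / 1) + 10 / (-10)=-191 / 80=-2.39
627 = 627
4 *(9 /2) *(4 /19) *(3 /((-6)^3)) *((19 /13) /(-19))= 1 /247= 0.00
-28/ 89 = -0.31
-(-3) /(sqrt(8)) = 3*sqrt(2) /4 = 1.06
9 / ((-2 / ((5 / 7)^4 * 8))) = -22500 / 2401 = -9.37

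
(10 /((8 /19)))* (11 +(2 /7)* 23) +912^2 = 23300517 /28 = 832161.32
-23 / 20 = -1.15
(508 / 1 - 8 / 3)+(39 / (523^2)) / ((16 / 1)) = 6634719541 / 13129392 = 505.33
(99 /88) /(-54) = -1 /48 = -0.02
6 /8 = 0.75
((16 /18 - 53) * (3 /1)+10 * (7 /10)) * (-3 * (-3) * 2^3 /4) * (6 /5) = -16128 /5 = -3225.60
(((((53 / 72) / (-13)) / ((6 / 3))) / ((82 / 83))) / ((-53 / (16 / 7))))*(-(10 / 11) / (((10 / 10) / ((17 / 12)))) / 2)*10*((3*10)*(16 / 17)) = -83000 / 369369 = -0.22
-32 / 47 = -0.68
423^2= 178929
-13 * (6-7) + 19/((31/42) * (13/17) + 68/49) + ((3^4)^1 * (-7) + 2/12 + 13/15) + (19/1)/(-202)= -8031396029/14781855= -543.33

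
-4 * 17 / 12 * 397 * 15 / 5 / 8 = -6749 / 8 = -843.62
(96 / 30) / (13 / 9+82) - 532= -1997516 / 3755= -531.96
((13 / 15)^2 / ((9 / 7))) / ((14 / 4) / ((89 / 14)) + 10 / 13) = 0.44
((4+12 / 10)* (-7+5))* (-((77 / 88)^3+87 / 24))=28587 / 640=44.67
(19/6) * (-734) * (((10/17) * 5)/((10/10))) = -348650/51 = -6836.27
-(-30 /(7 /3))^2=-8100 /49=-165.31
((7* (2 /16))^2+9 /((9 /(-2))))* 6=-237 /32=-7.41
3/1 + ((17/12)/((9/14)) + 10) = 821/54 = 15.20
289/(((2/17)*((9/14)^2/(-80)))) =-38517920/81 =-475529.88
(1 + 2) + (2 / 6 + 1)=13 / 3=4.33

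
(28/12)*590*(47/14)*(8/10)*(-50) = -554600/3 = -184866.67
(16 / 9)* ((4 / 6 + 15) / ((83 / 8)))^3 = 850518016 / 138944241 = 6.12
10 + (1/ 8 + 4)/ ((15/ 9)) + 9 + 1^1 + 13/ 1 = 1419/ 40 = 35.48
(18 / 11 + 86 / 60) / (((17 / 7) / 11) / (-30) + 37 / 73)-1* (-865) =73375728 / 84229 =871.15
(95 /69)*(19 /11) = 1805 /759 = 2.38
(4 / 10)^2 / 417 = 4 / 10425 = 0.00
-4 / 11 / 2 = -0.18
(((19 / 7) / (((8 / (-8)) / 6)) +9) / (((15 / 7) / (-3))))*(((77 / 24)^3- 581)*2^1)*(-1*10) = 128778587 / 1152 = 111786.97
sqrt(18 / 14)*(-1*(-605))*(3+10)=23595*sqrt(7) / 7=8918.07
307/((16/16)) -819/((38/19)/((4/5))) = -103/5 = -20.60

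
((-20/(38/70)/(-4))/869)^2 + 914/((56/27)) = 3363774157519/7633167388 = 440.68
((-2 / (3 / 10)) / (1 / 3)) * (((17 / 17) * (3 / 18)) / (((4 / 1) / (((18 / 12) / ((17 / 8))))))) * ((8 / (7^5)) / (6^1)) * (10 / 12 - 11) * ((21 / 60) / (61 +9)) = 61 / 25714710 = 0.00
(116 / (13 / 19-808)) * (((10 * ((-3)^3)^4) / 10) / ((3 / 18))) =-2342591928 / 5113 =-458163.88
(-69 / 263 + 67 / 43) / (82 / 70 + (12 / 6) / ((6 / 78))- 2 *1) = 512890 / 9963229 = 0.05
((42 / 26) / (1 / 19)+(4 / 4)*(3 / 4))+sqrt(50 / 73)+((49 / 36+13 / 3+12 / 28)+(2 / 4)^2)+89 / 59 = 5*sqrt(146) / 73+7600661 / 193284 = 40.15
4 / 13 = 0.31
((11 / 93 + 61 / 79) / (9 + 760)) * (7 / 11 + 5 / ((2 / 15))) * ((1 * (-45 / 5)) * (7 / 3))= -0.93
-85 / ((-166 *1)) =85 / 166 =0.51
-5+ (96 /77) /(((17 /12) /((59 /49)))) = -252737 /64141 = -3.94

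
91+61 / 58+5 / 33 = 176477 / 1914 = 92.20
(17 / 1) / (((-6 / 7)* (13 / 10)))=-595 / 39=-15.26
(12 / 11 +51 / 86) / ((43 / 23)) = 36639 / 40678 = 0.90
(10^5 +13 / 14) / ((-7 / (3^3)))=-37800351 / 98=-385717.87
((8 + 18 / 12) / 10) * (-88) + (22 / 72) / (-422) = -6350311 / 75960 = -83.60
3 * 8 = 24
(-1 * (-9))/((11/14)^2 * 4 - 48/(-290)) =63945/18721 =3.42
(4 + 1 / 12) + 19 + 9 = 385 / 12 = 32.08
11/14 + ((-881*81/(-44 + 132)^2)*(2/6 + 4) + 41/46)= -47695311/1246784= -38.25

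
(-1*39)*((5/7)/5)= -39/7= -5.57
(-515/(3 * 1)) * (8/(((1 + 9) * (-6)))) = 22.89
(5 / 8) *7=35 / 8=4.38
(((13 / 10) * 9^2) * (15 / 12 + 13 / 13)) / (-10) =-9477 / 400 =-23.69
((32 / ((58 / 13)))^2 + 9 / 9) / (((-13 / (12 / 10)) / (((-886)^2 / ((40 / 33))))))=-171380130471 / 54665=-3135097.97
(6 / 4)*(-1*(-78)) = 117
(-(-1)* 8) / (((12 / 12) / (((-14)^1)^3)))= -21952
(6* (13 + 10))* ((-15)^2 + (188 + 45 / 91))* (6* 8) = 249247872 / 91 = 2738987.60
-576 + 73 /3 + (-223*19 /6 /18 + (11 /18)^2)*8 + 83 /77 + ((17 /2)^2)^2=434954365 /99792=4358.61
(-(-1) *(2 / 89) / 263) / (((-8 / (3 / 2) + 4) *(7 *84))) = -1 / 9175544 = -0.00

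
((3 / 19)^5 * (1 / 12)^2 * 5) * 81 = 10935 / 39617584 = 0.00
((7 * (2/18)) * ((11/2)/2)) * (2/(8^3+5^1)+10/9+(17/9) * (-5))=-17.82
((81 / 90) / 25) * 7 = 63 / 250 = 0.25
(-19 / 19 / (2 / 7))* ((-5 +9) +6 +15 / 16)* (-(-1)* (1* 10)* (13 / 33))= -79625 / 528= -150.80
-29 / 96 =-0.30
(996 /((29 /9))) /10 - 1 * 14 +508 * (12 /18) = 154676 /435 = 355.58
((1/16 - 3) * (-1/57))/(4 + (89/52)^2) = 7943/1068009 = 0.01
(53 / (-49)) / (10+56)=-53 / 3234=-0.02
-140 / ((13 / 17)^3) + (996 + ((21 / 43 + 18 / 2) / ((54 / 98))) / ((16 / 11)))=1181434519 / 1700478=694.77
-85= -85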